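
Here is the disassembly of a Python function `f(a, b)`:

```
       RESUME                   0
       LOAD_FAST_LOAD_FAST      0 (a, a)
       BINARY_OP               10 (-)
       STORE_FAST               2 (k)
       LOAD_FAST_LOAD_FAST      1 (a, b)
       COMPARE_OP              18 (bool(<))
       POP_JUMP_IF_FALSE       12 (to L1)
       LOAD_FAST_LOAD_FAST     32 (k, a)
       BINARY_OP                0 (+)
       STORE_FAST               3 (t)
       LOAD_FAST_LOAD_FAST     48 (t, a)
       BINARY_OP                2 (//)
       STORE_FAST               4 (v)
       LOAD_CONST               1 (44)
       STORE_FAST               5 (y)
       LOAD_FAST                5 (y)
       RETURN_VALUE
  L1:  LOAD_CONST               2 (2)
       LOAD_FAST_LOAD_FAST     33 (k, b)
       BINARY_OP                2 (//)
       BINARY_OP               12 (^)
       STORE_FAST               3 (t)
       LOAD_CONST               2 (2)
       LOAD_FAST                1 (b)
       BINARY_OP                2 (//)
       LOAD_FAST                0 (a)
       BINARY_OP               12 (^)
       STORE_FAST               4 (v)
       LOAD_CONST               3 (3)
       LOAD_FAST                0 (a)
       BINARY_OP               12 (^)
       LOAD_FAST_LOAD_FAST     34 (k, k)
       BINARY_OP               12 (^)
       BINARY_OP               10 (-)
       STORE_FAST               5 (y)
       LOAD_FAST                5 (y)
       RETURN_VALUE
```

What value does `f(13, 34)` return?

44

LOAD_FAST_LOAD_FAST a,a → push 13,13. Stack: [13, 13]
BINARY_OP - → 13 - 13 = 0. Stack: [0]
STORE_FAST k → k=0. Stack: []
LOAD_FAST_LOAD_FAST a,b → push 13,34. Stack: [13, 34]
COMPARE_OP bool(<) → 13 vs 34 = True. Stack: [True]
POP_JUMP_IF_FALSE → pop True; no jump. Stack: []
LOAD_FAST_LOAD_FAST k,a → push 0,13. Stack: [0, 13]
BINARY_OP + → 0 + 13 = 13. Stack: [13]
STORE_FAST t → t=13. Stack: []
LOAD_FAST_LOAD_FAST t,a → push 13,13. Stack: [13, 13]
BINARY_OP // → 13 // 13 = 1. Stack: [1]
STORE_FAST v → v=1. Stack: []
LOAD_CONST → push 44. Stack: [44]
STORE_FAST y → y=44. Stack: []
LOAD_FAST y → push 44. Stack: [44]
RETURN_VALUE → return 44.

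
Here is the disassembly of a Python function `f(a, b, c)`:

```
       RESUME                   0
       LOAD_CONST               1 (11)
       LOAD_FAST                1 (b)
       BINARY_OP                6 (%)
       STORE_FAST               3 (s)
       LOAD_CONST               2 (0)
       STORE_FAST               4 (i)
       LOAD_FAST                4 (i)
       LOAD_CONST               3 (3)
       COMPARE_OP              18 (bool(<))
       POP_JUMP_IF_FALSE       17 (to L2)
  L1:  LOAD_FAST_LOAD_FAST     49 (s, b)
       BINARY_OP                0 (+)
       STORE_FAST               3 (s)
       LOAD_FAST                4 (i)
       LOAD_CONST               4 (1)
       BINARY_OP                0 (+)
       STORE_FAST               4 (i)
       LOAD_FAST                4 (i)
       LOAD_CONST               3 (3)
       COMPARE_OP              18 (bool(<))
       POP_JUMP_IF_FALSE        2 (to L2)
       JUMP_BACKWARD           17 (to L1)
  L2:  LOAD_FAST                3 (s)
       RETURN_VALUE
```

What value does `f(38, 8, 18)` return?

LOAD_CONST → push 11. Stack: [11]
LOAD_FAST b → push 8. Stack: [11, 8]
BINARY_OP % → 11 % 8 = 3. Stack: [3]
STORE_FAST s → s=3. Stack: []
LOAD_CONST → push 0. Stack: [0]
STORE_FAST i → i=0. Stack: []
LOAD_FAST i → push 0. Stack: [0]
LOAD_CONST → push 3. Stack: [0, 3]
COMPARE_OP bool(<) → 0 vs 3 = True. Stack: [True]
POP_JUMP_IF_FALSE → pop True; no jump. Stack: []
LOAD_FAST_LOAD_FAST s,b → push 3,8. Stack: [3, 8]
BINARY_OP + → 3 + 8 = 11. Stack: [11]
STORE_FAST s → s=11. Stack: []
LOAD_FAST i → push 0. Stack: [0]
LOAD_CONST → push 1. Stack: [0, 1]
BINARY_OP + → 0 + 1 = 1. Stack: [1]
STORE_FAST i → i=1. Stack: []
LOAD_FAST i → push 1. Stack: [1]
LOAD_CONST → push 3. Stack: [1, 3]
COMPARE_OP bool(<) → 1 vs 3 = True. Stack: [True]
POP_JUMP_IF_FALSE → pop True; no jump. Stack: []
LOAD_FAST_LOAD_FAST s,b → push 11,8. Stack: [11, 8]
BINARY_OP + → 11 + 8 = 19. Stack: [19]
STORE_FAST s → s=19. Stack: []
LOAD_FAST i → push 1. Stack: [1]
LOAD_CONST → push 1. Stack: [1, 1]
BINARY_OP + → 1 + 1 = 2. Stack: [2]
STORE_FAST i → i=2. Stack: []
LOAD_FAST i → push 2. Stack: [2]
LOAD_CONST → push 3. Stack: [2, 3]
COMPARE_OP bool(<) → 2 vs 3 = True. Stack: [True]
POP_JUMP_IF_FALSE → pop True; no jump. Stack: []
LOAD_FAST_LOAD_FAST s,b → push 19,8. Stack: [19, 8]
BINARY_OP + → 19 + 8 = 27. Stack: [27]
STORE_FAST s → s=27. Stack: []
LOAD_FAST i → push 2. Stack: [2]
LOAD_CONST → push 1. Stack: [2, 1]
BINARY_OP + → 2 + 1 = 3. Stack: [3]
STORE_FAST i → i=3. Stack: []
LOAD_FAST i → push 3. Stack: [3]
LOAD_CONST → push 3. Stack: [3, 3]
COMPARE_OP bool(<) → 3 vs 3 = False. Stack: [False]
POP_JUMP_IF_FALSE → pop False; jump. Stack: []
LOAD_FAST s → push 27. Stack: [27]
RETURN_VALUE → return 27.

27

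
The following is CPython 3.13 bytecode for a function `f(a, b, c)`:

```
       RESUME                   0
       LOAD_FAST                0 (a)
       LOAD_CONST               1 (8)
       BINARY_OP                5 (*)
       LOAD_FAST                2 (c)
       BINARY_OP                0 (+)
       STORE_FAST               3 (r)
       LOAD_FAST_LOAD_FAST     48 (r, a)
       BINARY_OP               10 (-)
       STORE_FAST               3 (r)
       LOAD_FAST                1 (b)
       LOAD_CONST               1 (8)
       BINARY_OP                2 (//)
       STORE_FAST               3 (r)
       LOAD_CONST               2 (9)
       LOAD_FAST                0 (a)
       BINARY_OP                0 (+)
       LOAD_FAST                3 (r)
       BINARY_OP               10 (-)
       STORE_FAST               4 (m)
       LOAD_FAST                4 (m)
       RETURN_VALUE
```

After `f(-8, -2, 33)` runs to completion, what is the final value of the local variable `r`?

LOAD_FAST a → push -8. Stack: [-8]
LOAD_CONST → push 8. Stack: [-8, 8]
BINARY_OP * → -8 * 8 = -64. Stack: [-64]
LOAD_FAST c → push 33. Stack: [-64, 33]
BINARY_OP + → -64 + 33 = -31. Stack: [-31]
STORE_FAST r → r=-31. Stack: []
LOAD_FAST_LOAD_FAST r,a → push -31,-8. Stack: [-31, -8]
BINARY_OP - → -31 - -8 = -23. Stack: [-23]
STORE_FAST r → r=-23. Stack: []
LOAD_FAST b → push -2. Stack: [-2]
LOAD_CONST → push 8. Stack: [-2, 8]
BINARY_OP // → -2 // 8 = -1. Stack: [-1]
STORE_FAST r → r=-1. Stack: []
LOAD_CONST → push 9. Stack: [9]
LOAD_FAST a → push -8. Stack: [9, -8]
BINARY_OP + → 9 + -8 = 1. Stack: [1]
LOAD_FAST r → push -1. Stack: [1, -1]
BINARY_OP - → 1 - -1 = 2. Stack: [2]
STORE_FAST m → m=2. Stack: []
LOAD_FAST m → push 2. Stack: [2]
RETURN_VALUE → return 2.

-1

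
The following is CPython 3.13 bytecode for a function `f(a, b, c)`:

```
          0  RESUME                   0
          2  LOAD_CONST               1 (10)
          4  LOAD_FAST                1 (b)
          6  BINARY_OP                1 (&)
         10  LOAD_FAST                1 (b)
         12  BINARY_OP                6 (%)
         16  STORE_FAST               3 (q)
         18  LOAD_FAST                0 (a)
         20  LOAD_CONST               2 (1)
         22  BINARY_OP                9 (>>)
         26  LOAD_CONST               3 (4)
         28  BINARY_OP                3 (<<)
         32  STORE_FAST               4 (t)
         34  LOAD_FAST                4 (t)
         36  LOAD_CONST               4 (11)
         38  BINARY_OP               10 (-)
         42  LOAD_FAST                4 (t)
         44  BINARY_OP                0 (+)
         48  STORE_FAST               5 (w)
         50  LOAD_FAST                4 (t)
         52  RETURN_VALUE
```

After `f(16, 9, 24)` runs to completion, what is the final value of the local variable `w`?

245

LOAD_CONST → push 10. Stack: [10]
LOAD_FAST b → push 9. Stack: [10, 9]
BINARY_OP & → 10 & 9 = 8. Stack: [8]
LOAD_FAST b → push 9. Stack: [8, 9]
BINARY_OP % → 8 % 9 = 8. Stack: [8]
STORE_FAST q → q=8. Stack: []
LOAD_FAST a → push 16. Stack: [16]
LOAD_CONST → push 1. Stack: [16, 1]
BINARY_OP >> → 16 >> 1 = 8. Stack: [8]
LOAD_CONST → push 4. Stack: [8, 4]
BINARY_OP << → 8 << 4 = 128. Stack: [128]
STORE_FAST t → t=128. Stack: []
LOAD_FAST t → push 128. Stack: [128]
LOAD_CONST → push 11. Stack: [128, 11]
BINARY_OP - → 128 - 11 = 117. Stack: [117]
LOAD_FAST t → push 128. Stack: [117, 128]
BINARY_OP + → 117 + 128 = 245. Stack: [245]
STORE_FAST w → w=245. Stack: []
LOAD_FAST t → push 128. Stack: [128]
RETURN_VALUE → return 128.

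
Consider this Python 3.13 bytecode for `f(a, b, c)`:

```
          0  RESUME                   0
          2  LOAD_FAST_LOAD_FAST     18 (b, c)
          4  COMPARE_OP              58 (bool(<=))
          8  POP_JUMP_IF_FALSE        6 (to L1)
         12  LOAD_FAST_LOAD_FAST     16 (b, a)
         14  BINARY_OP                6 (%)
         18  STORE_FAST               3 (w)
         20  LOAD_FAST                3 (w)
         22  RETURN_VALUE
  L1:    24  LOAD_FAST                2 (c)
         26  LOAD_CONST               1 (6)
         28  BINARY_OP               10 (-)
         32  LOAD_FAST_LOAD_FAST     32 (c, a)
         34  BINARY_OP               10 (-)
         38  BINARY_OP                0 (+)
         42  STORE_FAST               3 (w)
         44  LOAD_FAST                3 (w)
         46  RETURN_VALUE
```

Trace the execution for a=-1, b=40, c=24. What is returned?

LOAD_FAST_LOAD_FAST b,c → push 40,24. Stack: [40, 24]
COMPARE_OP bool(<=) → 40 vs 24 = False. Stack: [False]
POP_JUMP_IF_FALSE → pop False; jump. Stack: []
LOAD_FAST c → push 24. Stack: [24]
LOAD_CONST → push 6. Stack: [24, 6]
BINARY_OP - → 24 - 6 = 18. Stack: [18]
LOAD_FAST_LOAD_FAST c,a → push 24,-1. Stack: [18, 24, -1]
BINARY_OP - → 24 - -1 = 25. Stack: [18, 25]
BINARY_OP + → 18 + 25 = 43. Stack: [43]
STORE_FAST w → w=43. Stack: []
LOAD_FAST w → push 43. Stack: [43]
RETURN_VALUE → return 43.

43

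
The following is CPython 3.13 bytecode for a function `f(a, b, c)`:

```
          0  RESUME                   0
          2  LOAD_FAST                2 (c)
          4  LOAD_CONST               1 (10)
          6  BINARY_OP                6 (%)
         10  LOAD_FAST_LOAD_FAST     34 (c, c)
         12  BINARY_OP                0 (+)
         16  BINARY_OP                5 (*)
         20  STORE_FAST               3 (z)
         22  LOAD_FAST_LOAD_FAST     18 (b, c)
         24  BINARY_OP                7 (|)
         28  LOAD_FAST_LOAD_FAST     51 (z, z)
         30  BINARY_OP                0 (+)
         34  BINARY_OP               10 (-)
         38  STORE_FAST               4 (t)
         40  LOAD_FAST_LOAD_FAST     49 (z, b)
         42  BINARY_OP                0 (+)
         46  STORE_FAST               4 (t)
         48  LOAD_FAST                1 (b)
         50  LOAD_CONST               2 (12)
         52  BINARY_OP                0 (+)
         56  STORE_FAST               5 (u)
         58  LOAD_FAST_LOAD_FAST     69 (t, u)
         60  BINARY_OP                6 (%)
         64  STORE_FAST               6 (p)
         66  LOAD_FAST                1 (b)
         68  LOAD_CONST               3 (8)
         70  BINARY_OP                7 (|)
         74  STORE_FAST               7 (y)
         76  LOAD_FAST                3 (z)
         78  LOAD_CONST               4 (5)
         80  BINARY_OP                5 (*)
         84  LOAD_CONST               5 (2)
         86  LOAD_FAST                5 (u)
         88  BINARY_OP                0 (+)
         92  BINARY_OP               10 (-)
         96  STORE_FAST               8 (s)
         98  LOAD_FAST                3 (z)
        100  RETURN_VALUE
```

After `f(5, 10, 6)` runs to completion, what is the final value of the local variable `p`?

LOAD_FAST c → push 6. Stack: [6]
LOAD_CONST → push 10. Stack: [6, 10]
BINARY_OP % → 6 % 10 = 6. Stack: [6]
LOAD_FAST_LOAD_FAST c,c → push 6,6. Stack: [6, 6, 6]
BINARY_OP + → 6 + 6 = 12. Stack: [6, 12]
BINARY_OP * → 6 * 12 = 72. Stack: [72]
STORE_FAST z → z=72. Stack: []
LOAD_FAST_LOAD_FAST b,c → push 10,6. Stack: [10, 6]
BINARY_OP | → 10 | 6 = 14. Stack: [14]
LOAD_FAST_LOAD_FAST z,z → push 72,72. Stack: [14, 72, 72]
BINARY_OP + → 72 + 72 = 144. Stack: [14, 144]
BINARY_OP - → 14 - 144 = -130. Stack: [-130]
STORE_FAST t → t=-130. Stack: []
LOAD_FAST_LOAD_FAST z,b → push 72,10. Stack: [72, 10]
BINARY_OP + → 72 + 10 = 82. Stack: [82]
STORE_FAST t → t=82. Stack: []
LOAD_FAST b → push 10. Stack: [10]
LOAD_CONST → push 12. Stack: [10, 12]
BINARY_OP + → 10 + 12 = 22. Stack: [22]
STORE_FAST u → u=22. Stack: []
LOAD_FAST_LOAD_FAST t,u → push 82,22. Stack: [82, 22]
BINARY_OP % → 82 % 22 = 16. Stack: [16]
STORE_FAST p → p=16. Stack: []
LOAD_FAST b → push 10. Stack: [10]
LOAD_CONST → push 8. Stack: [10, 8]
BINARY_OP | → 10 | 8 = 10. Stack: [10]
STORE_FAST y → y=10. Stack: []
LOAD_FAST z → push 72. Stack: [72]
LOAD_CONST → push 5. Stack: [72, 5]
BINARY_OP * → 72 * 5 = 360. Stack: [360]
LOAD_CONST → push 2. Stack: [360, 2]
LOAD_FAST u → push 22. Stack: [360, 2, 22]
BINARY_OP + → 2 + 22 = 24. Stack: [360, 24]
BINARY_OP - → 360 - 24 = 336. Stack: [336]
STORE_FAST s → s=336. Stack: []
LOAD_FAST z → push 72. Stack: [72]
RETURN_VALUE → return 72.

16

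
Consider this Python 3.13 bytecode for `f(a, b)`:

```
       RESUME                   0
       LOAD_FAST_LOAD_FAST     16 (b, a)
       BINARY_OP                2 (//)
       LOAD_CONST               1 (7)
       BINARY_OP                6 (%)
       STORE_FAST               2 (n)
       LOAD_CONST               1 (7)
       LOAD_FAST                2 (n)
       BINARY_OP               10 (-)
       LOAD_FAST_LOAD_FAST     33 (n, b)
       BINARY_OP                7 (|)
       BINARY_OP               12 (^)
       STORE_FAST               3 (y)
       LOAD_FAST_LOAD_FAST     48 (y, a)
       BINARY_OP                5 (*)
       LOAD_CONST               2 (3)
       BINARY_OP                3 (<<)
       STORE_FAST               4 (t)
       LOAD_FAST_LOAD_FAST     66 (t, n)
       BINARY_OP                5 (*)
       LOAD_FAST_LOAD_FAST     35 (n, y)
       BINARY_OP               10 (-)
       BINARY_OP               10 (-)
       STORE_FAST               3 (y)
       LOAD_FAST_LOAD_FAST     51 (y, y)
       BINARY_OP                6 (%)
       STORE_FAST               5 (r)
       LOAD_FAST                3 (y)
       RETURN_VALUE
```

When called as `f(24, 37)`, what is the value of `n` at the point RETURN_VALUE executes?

LOAD_FAST_LOAD_FAST b,a → push 37,24. Stack: [37, 24]
BINARY_OP // → 37 // 24 = 1. Stack: [1]
LOAD_CONST → push 7. Stack: [1, 7]
BINARY_OP % → 1 % 7 = 1. Stack: [1]
STORE_FAST n → n=1. Stack: []
LOAD_CONST → push 7. Stack: [7]
LOAD_FAST n → push 1. Stack: [7, 1]
BINARY_OP - → 7 - 1 = 6. Stack: [6]
LOAD_FAST_LOAD_FAST n,b → push 1,37. Stack: [6, 1, 37]
BINARY_OP | → 1 | 37 = 37. Stack: [6, 37]
BINARY_OP ^ → 6 ^ 37 = 35. Stack: [35]
STORE_FAST y → y=35. Stack: []
LOAD_FAST_LOAD_FAST y,a → push 35,24. Stack: [35, 24]
BINARY_OP * → 35 * 24 = 840. Stack: [840]
LOAD_CONST → push 3. Stack: [840, 3]
BINARY_OP << → 840 << 3 = 6720. Stack: [6720]
STORE_FAST t → t=6720. Stack: []
LOAD_FAST_LOAD_FAST t,n → push 6720,1. Stack: [6720, 1]
BINARY_OP * → 6720 * 1 = 6720. Stack: [6720]
LOAD_FAST_LOAD_FAST n,y → push 1,35. Stack: [6720, 1, 35]
BINARY_OP - → 1 - 35 = -34. Stack: [6720, -34]
BINARY_OP - → 6720 - -34 = 6754. Stack: [6754]
STORE_FAST y → y=6754. Stack: []
LOAD_FAST_LOAD_FAST y,y → push 6754,6754. Stack: [6754, 6754]
BINARY_OP % → 6754 % 6754 = 0. Stack: [0]
STORE_FAST r → r=0. Stack: []
LOAD_FAST y → push 6754. Stack: [6754]
RETURN_VALUE → return 6754.

1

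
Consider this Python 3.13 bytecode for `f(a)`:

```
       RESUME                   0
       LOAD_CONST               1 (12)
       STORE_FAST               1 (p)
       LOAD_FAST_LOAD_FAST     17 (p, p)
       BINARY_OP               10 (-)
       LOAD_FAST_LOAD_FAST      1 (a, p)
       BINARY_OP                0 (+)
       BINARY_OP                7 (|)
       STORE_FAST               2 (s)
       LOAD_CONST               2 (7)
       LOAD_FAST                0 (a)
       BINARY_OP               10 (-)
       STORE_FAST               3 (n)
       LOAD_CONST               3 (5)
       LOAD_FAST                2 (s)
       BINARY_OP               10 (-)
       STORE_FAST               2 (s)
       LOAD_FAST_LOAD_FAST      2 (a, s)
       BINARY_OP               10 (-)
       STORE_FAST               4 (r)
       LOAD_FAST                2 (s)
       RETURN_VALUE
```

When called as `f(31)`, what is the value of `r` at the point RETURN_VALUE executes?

LOAD_CONST → push 12. Stack: [12]
STORE_FAST p → p=12. Stack: []
LOAD_FAST_LOAD_FAST p,p → push 12,12. Stack: [12, 12]
BINARY_OP - → 12 - 12 = 0. Stack: [0]
LOAD_FAST_LOAD_FAST a,p → push 31,12. Stack: [0, 31, 12]
BINARY_OP + → 31 + 12 = 43. Stack: [0, 43]
BINARY_OP | → 0 | 43 = 43. Stack: [43]
STORE_FAST s → s=43. Stack: []
LOAD_CONST → push 7. Stack: [7]
LOAD_FAST a → push 31. Stack: [7, 31]
BINARY_OP - → 7 - 31 = -24. Stack: [-24]
STORE_FAST n → n=-24. Stack: []
LOAD_CONST → push 5. Stack: [5]
LOAD_FAST s → push 43. Stack: [5, 43]
BINARY_OP - → 5 - 43 = -38. Stack: [-38]
STORE_FAST s → s=-38. Stack: []
LOAD_FAST_LOAD_FAST a,s → push 31,-38. Stack: [31, -38]
BINARY_OP - → 31 - -38 = 69. Stack: [69]
STORE_FAST r → r=69. Stack: []
LOAD_FAST s → push -38. Stack: [-38]
RETURN_VALUE → return -38.

69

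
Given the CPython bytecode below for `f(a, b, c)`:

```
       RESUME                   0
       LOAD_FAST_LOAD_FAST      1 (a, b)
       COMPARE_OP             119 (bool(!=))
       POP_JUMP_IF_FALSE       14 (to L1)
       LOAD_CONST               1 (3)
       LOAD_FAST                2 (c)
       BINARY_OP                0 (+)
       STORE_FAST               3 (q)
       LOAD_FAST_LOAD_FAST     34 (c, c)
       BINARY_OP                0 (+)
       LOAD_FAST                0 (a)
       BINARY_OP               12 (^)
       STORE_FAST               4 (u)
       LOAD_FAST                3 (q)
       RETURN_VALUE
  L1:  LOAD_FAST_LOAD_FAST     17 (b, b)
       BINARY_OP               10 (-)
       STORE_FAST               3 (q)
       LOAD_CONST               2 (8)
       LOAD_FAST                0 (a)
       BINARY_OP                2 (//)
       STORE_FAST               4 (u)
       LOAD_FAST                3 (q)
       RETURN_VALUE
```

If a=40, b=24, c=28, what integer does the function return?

LOAD_FAST_LOAD_FAST a,b → push 40,24. Stack: [40, 24]
COMPARE_OP bool(!=) → 40 vs 24 = True. Stack: [True]
POP_JUMP_IF_FALSE → pop True; no jump. Stack: []
LOAD_CONST → push 3. Stack: [3]
LOAD_FAST c → push 28. Stack: [3, 28]
BINARY_OP + → 3 + 28 = 31. Stack: [31]
STORE_FAST q → q=31. Stack: []
LOAD_FAST_LOAD_FAST c,c → push 28,28. Stack: [28, 28]
BINARY_OP + → 28 + 28 = 56. Stack: [56]
LOAD_FAST a → push 40. Stack: [56, 40]
BINARY_OP ^ → 56 ^ 40 = 16. Stack: [16]
STORE_FAST u → u=16. Stack: []
LOAD_FAST q → push 31. Stack: [31]
RETURN_VALUE → return 31.

31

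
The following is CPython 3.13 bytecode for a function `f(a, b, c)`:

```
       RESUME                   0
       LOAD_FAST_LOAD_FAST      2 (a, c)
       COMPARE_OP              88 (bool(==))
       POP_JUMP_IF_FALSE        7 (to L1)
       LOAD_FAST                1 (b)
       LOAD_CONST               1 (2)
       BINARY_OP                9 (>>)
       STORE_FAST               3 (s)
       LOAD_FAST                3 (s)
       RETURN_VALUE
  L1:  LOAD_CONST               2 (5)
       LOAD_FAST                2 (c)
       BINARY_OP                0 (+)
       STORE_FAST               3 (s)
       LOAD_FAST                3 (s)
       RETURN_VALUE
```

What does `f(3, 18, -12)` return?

LOAD_FAST_LOAD_FAST a,c → push 3,-12. Stack: [3, -12]
COMPARE_OP bool(==) → 3 vs -12 = False. Stack: [False]
POP_JUMP_IF_FALSE → pop False; jump. Stack: []
LOAD_CONST → push 5. Stack: [5]
LOAD_FAST c → push -12. Stack: [5, -12]
BINARY_OP + → 5 + -12 = -7. Stack: [-7]
STORE_FAST s → s=-7. Stack: []
LOAD_FAST s → push -7. Stack: [-7]
RETURN_VALUE → return -7.

-7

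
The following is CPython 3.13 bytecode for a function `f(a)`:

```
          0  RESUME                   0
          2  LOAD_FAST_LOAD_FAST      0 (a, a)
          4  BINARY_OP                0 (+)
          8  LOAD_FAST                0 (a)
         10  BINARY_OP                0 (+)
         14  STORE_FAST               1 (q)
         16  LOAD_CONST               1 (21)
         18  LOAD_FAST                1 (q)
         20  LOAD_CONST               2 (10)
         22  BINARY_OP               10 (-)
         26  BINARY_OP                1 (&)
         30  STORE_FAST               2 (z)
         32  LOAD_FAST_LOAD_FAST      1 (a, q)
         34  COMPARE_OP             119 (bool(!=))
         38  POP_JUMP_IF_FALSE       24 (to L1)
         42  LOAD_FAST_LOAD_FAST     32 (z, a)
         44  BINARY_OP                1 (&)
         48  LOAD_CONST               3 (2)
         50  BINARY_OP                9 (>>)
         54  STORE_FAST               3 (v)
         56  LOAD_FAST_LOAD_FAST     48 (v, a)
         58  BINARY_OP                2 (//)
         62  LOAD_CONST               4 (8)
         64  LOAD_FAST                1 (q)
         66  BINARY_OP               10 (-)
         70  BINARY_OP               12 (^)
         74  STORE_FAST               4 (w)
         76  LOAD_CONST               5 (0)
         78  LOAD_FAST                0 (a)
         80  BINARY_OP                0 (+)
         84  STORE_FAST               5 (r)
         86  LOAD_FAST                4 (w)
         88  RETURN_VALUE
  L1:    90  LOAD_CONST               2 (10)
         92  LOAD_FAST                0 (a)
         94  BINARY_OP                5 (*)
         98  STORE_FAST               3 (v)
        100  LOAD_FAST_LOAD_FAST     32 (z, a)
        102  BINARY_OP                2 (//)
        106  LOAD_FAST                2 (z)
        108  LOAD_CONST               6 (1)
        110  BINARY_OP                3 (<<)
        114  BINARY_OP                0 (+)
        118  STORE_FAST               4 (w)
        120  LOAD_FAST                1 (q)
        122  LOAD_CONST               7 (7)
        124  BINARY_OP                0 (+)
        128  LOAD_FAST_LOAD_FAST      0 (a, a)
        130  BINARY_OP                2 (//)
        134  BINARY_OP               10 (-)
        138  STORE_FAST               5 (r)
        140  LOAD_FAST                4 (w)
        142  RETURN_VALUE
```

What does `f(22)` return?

-58

LOAD_FAST_LOAD_FAST a,a → push 22,22. Stack: [22, 22]
BINARY_OP + → 22 + 22 = 44. Stack: [44]
LOAD_FAST a → push 22. Stack: [44, 22]
BINARY_OP + → 44 + 22 = 66. Stack: [66]
STORE_FAST q → q=66. Stack: []
LOAD_CONST → push 21. Stack: [21]
LOAD_FAST q → push 66. Stack: [21, 66]
LOAD_CONST → push 10. Stack: [21, 66, 10]
BINARY_OP - → 66 - 10 = 56. Stack: [21, 56]
BINARY_OP & → 21 & 56 = 16. Stack: [16]
STORE_FAST z → z=16. Stack: []
LOAD_FAST_LOAD_FAST a,q → push 22,66. Stack: [22, 66]
COMPARE_OP bool(!=) → 22 vs 66 = True. Stack: [True]
POP_JUMP_IF_FALSE → pop True; no jump. Stack: []
LOAD_FAST_LOAD_FAST z,a → push 16,22. Stack: [16, 22]
BINARY_OP & → 16 & 22 = 16. Stack: [16]
LOAD_CONST → push 2. Stack: [16, 2]
BINARY_OP >> → 16 >> 2 = 4. Stack: [4]
STORE_FAST v → v=4. Stack: []
LOAD_FAST_LOAD_FAST v,a → push 4,22. Stack: [4, 22]
BINARY_OP // → 4 // 22 = 0. Stack: [0]
LOAD_CONST → push 8. Stack: [0, 8]
LOAD_FAST q → push 66. Stack: [0, 8, 66]
BINARY_OP - → 8 - 66 = -58. Stack: [0, -58]
BINARY_OP ^ → 0 ^ -58 = -58. Stack: [-58]
STORE_FAST w → w=-58. Stack: []
LOAD_CONST → push 0. Stack: [0]
LOAD_FAST a → push 22. Stack: [0, 22]
BINARY_OP + → 0 + 22 = 22. Stack: [22]
STORE_FAST r → r=22. Stack: []
LOAD_FAST w → push -58. Stack: [-58]
RETURN_VALUE → return -58.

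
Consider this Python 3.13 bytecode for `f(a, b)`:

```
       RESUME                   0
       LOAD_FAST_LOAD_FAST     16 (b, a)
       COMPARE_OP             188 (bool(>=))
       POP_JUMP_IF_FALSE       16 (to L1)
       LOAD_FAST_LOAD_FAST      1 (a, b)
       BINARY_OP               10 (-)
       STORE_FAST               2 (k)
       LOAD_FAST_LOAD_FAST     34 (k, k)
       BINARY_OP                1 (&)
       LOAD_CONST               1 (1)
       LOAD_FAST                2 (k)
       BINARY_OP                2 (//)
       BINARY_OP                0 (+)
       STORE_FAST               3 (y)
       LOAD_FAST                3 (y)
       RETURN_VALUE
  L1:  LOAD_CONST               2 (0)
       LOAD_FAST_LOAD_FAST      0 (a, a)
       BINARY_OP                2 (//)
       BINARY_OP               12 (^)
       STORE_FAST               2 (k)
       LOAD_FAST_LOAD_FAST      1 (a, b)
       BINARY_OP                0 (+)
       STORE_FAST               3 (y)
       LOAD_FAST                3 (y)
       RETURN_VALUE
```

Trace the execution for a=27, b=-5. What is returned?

22

LOAD_FAST_LOAD_FAST b,a → push -5,27. Stack: [-5, 27]
COMPARE_OP bool(>=) → -5 vs 27 = False. Stack: [False]
POP_JUMP_IF_FALSE → pop False; jump. Stack: []
LOAD_CONST → push 0. Stack: [0]
LOAD_FAST_LOAD_FAST a,a → push 27,27. Stack: [0, 27, 27]
BINARY_OP // → 27 // 27 = 1. Stack: [0, 1]
BINARY_OP ^ → 0 ^ 1 = 1. Stack: [1]
STORE_FAST k → k=1. Stack: []
LOAD_FAST_LOAD_FAST a,b → push 27,-5. Stack: [27, -5]
BINARY_OP + → 27 + -5 = 22. Stack: [22]
STORE_FAST y → y=22. Stack: []
LOAD_FAST y → push 22. Stack: [22]
RETURN_VALUE → return 22.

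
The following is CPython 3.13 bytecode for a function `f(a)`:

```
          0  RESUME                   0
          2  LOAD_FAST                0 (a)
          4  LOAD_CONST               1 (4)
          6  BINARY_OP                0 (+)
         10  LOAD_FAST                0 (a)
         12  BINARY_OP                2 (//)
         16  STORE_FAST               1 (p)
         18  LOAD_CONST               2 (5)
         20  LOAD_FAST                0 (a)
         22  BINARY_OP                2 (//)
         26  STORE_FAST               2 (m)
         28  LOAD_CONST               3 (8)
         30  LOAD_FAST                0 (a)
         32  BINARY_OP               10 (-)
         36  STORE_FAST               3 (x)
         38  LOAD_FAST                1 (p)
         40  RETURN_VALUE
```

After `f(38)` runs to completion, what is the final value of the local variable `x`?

-30

LOAD_FAST a → push 38. Stack: [38]
LOAD_CONST → push 4. Stack: [38, 4]
BINARY_OP + → 38 + 4 = 42. Stack: [42]
LOAD_FAST a → push 38. Stack: [42, 38]
BINARY_OP // → 42 // 38 = 1. Stack: [1]
STORE_FAST p → p=1. Stack: []
LOAD_CONST → push 5. Stack: [5]
LOAD_FAST a → push 38. Stack: [5, 38]
BINARY_OP // → 5 // 38 = 0. Stack: [0]
STORE_FAST m → m=0. Stack: []
LOAD_CONST → push 8. Stack: [8]
LOAD_FAST a → push 38. Stack: [8, 38]
BINARY_OP - → 8 - 38 = -30. Stack: [-30]
STORE_FAST x → x=-30. Stack: []
LOAD_FAST p → push 1. Stack: [1]
RETURN_VALUE → return 1.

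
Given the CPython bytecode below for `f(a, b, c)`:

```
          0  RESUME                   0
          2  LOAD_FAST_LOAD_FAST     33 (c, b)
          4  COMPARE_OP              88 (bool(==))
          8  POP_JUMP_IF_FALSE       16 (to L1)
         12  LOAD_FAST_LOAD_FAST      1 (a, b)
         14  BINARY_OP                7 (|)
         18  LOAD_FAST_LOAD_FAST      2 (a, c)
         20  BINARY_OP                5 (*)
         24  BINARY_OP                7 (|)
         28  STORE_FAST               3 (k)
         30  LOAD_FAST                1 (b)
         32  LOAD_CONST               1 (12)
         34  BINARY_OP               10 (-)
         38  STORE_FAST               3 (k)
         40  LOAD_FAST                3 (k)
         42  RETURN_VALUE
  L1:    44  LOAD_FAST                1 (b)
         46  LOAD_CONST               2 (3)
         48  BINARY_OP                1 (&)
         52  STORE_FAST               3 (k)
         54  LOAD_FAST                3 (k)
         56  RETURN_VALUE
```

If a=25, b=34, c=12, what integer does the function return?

2

LOAD_FAST_LOAD_FAST c,b → push 12,34. Stack: [12, 34]
COMPARE_OP bool(==) → 12 vs 34 = False. Stack: [False]
POP_JUMP_IF_FALSE → pop False; jump. Stack: []
LOAD_FAST b → push 34. Stack: [34]
LOAD_CONST → push 3. Stack: [34, 3]
BINARY_OP & → 34 & 3 = 2. Stack: [2]
STORE_FAST k → k=2. Stack: []
LOAD_FAST k → push 2. Stack: [2]
RETURN_VALUE → return 2.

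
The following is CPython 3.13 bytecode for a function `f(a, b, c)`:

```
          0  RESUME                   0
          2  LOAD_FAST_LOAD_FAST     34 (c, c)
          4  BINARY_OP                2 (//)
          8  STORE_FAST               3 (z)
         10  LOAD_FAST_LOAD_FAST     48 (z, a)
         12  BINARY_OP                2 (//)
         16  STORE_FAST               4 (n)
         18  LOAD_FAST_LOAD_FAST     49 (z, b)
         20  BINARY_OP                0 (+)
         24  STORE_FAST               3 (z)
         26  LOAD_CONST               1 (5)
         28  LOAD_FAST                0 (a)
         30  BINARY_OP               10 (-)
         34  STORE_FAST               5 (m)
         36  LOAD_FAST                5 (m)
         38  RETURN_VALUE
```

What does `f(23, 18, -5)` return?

-18

LOAD_FAST_LOAD_FAST c,c → push -5,-5. Stack: [-5, -5]
BINARY_OP // → -5 // -5 = 1. Stack: [1]
STORE_FAST z → z=1. Stack: []
LOAD_FAST_LOAD_FAST z,a → push 1,23. Stack: [1, 23]
BINARY_OP // → 1 // 23 = 0. Stack: [0]
STORE_FAST n → n=0. Stack: []
LOAD_FAST_LOAD_FAST z,b → push 1,18. Stack: [1, 18]
BINARY_OP + → 1 + 18 = 19. Stack: [19]
STORE_FAST z → z=19. Stack: []
LOAD_CONST → push 5. Stack: [5]
LOAD_FAST a → push 23. Stack: [5, 23]
BINARY_OP - → 5 - 23 = -18. Stack: [-18]
STORE_FAST m → m=-18. Stack: []
LOAD_FAST m → push -18. Stack: [-18]
RETURN_VALUE → return -18.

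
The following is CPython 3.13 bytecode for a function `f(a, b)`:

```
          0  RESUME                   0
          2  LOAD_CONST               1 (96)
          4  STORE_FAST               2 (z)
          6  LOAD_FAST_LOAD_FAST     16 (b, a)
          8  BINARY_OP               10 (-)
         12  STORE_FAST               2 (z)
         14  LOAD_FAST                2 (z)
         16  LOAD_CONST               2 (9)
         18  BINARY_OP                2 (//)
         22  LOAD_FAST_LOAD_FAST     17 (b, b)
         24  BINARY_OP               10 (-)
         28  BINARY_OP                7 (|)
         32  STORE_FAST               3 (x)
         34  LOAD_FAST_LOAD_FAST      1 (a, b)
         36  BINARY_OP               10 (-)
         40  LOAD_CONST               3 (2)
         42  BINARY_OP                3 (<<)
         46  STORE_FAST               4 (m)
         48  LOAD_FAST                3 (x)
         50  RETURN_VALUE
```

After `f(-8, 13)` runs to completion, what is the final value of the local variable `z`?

LOAD_CONST → push 96. Stack: [96]
STORE_FAST z → z=96. Stack: []
LOAD_FAST_LOAD_FAST b,a → push 13,-8. Stack: [13, -8]
BINARY_OP - → 13 - -8 = 21. Stack: [21]
STORE_FAST z → z=21. Stack: []
LOAD_FAST z → push 21. Stack: [21]
LOAD_CONST → push 9. Stack: [21, 9]
BINARY_OP // → 21 // 9 = 2. Stack: [2]
LOAD_FAST_LOAD_FAST b,b → push 13,13. Stack: [2, 13, 13]
BINARY_OP - → 13 - 13 = 0. Stack: [2, 0]
BINARY_OP | → 2 | 0 = 2. Stack: [2]
STORE_FAST x → x=2. Stack: []
LOAD_FAST_LOAD_FAST a,b → push -8,13. Stack: [-8, 13]
BINARY_OP - → -8 - 13 = -21. Stack: [-21]
LOAD_CONST → push 2. Stack: [-21, 2]
BINARY_OP << → -21 << 2 = -84. Stack: [-84]
STORE_FAST m → m=-84. Stack: []
LOAD_FAST x → push 2. Stack: [2]
RETURN_VALUE → return 2.

21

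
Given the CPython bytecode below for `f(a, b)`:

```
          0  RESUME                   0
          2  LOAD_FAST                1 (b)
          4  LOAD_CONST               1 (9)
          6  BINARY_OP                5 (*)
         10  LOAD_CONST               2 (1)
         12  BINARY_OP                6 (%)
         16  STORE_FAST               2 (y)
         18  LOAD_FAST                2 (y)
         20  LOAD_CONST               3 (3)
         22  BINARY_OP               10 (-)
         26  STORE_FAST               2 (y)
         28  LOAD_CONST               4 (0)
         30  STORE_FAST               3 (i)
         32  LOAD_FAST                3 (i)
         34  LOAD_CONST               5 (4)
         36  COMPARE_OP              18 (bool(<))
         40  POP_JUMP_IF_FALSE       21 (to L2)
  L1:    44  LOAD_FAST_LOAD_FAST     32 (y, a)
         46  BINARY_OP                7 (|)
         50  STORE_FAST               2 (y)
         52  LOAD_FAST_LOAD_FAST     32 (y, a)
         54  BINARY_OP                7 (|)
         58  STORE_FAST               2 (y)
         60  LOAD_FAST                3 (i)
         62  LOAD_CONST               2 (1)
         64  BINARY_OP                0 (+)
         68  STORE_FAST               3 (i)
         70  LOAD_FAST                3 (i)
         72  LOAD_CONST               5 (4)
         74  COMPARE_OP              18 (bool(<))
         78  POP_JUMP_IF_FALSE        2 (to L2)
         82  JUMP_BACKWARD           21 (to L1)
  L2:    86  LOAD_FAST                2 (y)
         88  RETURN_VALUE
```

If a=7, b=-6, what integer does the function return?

LOAD_FAST b → push -6
LOAD_CONST → push 9
BINARY_OP * → -6 * 9 = -54
LOAD_CONST → push 1
BINARY_OP % → -54 % 1 = 0
STORE_FAST y → y=0
LOAD_FAST y → push 0
LOAD_CONST → push 3
BINARY_OP - → 0 - 3 = -3
STORE_FAST y → y=-3
LOAD_CONST → push 0
STORE_FAST i → i=0
LOAD_FAST i → push 0
LOAD_CONST → push 4
COMPARE_OP bool(<) → 0 vs 4 = True
POP_JUMP_IF_FALSE → pop True; no jump
LOAD_FAST_LOAD_FAST y,a → push -3,7
BINARY_OP | → -3 | 7 = -1
STORE_FAST y → y=-1
LOAD_FAST_LOAD_FAST y,a → push -1,7
BINARY_OP | → -1 | 7 = -1
STORE_FAST y → y=-1
LOAD_FAST i → push 0
LOAD_CONST → push 1
BINARY_OP + → 0 + 1 = 1
STORE_FAST i → i=1
LOAD_FAST i → push 1
LOAD_CONST → push 4
COMPARE_OP bool(<) → 1 vs 4 = True
POP_JUMP_IF_FALSE → pop True; no jump
LOAD_FAST_LOAD_FAST y,a → push -1,7
BINARY_OP | → -1 | 7 = -1
STORE_FAST y → y=-1
LOAD_FAST_LOAD_FAST y,a → push -1,7
BINARY_OP | → -1 | 7 = -1
STORE_FAST y → y=-1
LOAD_FAST i → push 1
LOAD_CONST → push 1
BINARY_OP + → 1 + 1 = 2
STORE_FAST i → i=2
LOAD_FAST i → push 2
LOAD_CONST → push 4
COMPARE_OP bool(<) → 2 vs 4 = True
POP_JUMP_IF_FALSE → pop True; no jump
LOAD_FAST_LOAD_FAST y,a → push -1,7
BINARY_OP | → -1 | 7 = -1
STORE_FAST y → y=-1
LOAD_FAST_LOAD_FAST y,a → push -1,7
BINARY_OP | → -1 | 7 = -1
STORE_FAST y → y=-1
LOAD_FAST i → push 2
LOAD_CONST → push 1
BINARY_OP + → 2 + 1 = 3
STORE_FAST i → i=3
LOAD_FAST i → push 3
LOAD_CONST → push 4
COMPARE_OP bool(<) → 3 vs 4 = True
POP_JUMP_IF_FALSE → pop True; no jump
LOAD_FAST_LOAD_FAST y,a → push -1,7
BINARY_OP | → -1 | 7 = -1
STORE_FAST y → y=-1
LOAD_FAST_LOAD_FAST y,a → push -1,7
BINARY_OP | → -1 | 7 = -1
STORE_FAST y → y=-1
LOAD_FAST i → push 3
LOAD_CONST → push 1
BINARY_OP + → 3 + 1 = 4
STORE_FAST i → i=4
LOAD_FAST i → push 4
LOAD_CONST → push 4
COMPARE_OP bool(<) → 4 vs 4 = False
POP_JUMP_IF_FALSE → pop False; jump
LOAD_FAST y → push -1
RETURN_VALUE → return -1.

-1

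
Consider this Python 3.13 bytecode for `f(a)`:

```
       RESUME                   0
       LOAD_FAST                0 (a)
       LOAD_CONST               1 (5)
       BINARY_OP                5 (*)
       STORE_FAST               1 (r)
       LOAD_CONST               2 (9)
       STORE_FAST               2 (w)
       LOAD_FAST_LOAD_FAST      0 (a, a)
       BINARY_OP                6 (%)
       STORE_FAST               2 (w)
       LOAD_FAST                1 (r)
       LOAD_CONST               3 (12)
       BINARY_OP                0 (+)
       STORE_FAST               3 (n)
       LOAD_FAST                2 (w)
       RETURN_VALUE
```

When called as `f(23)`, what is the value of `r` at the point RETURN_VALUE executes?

LOAD_FAST a → push 23. Stack: [23]
LOAD_CONST → push 5. Stack: [23, 5]
BINARY_OP * → 23 * 5 = 115. Stack: [115]
STORE_FAST r → r=115. Stack: []
LOAD_CONST → push 9. Stack: [9]
STORE_FAST w → w=9. Stack: []
LOAD_FAST_LOAD_FAST a,a → push 23,23. Stack: [23, 23]
BINARY_OP % → 23 % 23 = 0. Stack: [0]
STORE_FAST w → w=0. Stack: []
LOAD_FAST r → push 115. Stack: [115]
LOAD_CONST → push 12. Stack: [115, 12]
BINARY_OP + → 115 + 12 = 127. Stack: [127]
STORE_FAST n → n=127. Stack: []
LOAD_FAST w → push 0. Stack: [0]
RETURN_VALUE → return 0.

115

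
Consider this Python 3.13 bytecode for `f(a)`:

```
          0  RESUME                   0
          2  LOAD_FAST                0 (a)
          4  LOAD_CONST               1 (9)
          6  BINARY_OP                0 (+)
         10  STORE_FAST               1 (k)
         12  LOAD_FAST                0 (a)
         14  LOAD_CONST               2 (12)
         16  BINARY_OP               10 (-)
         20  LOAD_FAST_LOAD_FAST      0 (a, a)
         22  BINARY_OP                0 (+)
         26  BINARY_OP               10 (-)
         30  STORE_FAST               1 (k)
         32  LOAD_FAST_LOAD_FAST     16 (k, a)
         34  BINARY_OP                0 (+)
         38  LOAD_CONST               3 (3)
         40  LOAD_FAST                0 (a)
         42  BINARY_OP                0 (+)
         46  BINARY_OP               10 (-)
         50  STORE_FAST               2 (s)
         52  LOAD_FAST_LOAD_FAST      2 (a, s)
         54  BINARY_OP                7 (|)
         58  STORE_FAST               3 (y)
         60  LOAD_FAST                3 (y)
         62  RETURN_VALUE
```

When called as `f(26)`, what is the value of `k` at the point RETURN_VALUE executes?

-38

LOAD_FAST a → push 26. Stack: [26]
LOAD_CONST → push 9. Stack: [26, 9]
BINARY_OP + → 26 + 9 = 35. Stack: [35]
STORE_FAST k → k=35. Stack: []
LOAD_FAST a → push 26. Stack: [26]
LOAD_CONST → push 12. Stack: [26, 12]
BINARY_OP - → 26 - 12 = 14. Stack: [14]
LOAD_FAST_LOAD_FAST a,a → push 26,26. Stack: [14, 26, 26]
BINARY_OP + → 26 + 26 = 52. Stack: [14, 52]
BINARY_OP - → 14 - 52 = -38. Stack: [-38]
STORE_FAST k → k=-38. Stack: []
LOAD_FAST_LOAD_FAST k,a → push -38,26. Stack: [-38, 26]
BINARY_OP + → -38 + 26 = -12. Stack: [-12]
LOAD_CONST → push 3. Stack: [-12, 3]
LOAD_FAST a → push 26. Stack: [-12, 3, 26]
BINARY_OP + → 3 + 26 = 29. Stack: [-12, 29]
BINARY_OP - → -12 - 29 = -41. Stack: [-41]
STORE_FAST s → s=-41. Stack: []
LOAD_FAST_LOAD_FAST a,s → push 26,-41. Stack: [26, -41]
BINARY_OP | → 26 | -41 = -33. Stack: [-33]
STORE_FAST y → y=-33. Stack: []
LOAD_FAST y → push -33. Stack: [-33]
RETURN_VALUE → return -33.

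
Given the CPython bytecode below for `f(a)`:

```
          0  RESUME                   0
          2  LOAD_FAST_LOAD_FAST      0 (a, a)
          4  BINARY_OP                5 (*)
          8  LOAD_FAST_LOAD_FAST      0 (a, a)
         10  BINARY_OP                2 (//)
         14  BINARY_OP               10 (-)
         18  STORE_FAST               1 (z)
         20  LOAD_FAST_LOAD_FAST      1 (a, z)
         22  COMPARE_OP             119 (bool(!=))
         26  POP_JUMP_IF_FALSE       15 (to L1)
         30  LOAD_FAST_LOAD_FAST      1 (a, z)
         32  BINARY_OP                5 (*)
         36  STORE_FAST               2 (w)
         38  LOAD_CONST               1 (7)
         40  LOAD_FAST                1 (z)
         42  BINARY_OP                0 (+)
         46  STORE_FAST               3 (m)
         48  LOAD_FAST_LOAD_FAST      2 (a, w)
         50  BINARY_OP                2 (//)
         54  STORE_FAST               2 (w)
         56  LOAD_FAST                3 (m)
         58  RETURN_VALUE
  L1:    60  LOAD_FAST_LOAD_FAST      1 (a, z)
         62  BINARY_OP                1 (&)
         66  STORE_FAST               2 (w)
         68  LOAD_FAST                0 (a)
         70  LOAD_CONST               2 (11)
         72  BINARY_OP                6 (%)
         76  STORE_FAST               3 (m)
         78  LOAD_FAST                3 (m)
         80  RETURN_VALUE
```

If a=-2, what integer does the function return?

10

LOAD_FAST_LOAD_FAST a,a → push -2,-2. Stack: [-2, -2]
BINARY_OP * → -2 * -2 = 4. Stack: [4]
LOAD_FAST_LOAD_FAST a,a → push -2,-2. Stack: [4, -2, -2]
BINARY_OP // → -2 // -2 = 1. Stack: [4, 1]
BINARY_OP - → 4 - 1 = 3. Stack: [3]
STORE_FAST z → z=3. Stack: []
LOAD_FAST_LOAD_FAST a,z → push -2,3. Stack: [-2, 3]
COMPARE_OP bool(!=) → -2 vs 3 = True. Stack: [True]
POP_JUMP_IF_FALSE → pop True; no jump. Stack: []
LOAD_FAST_LOAD_FAST a,z → push -2,3. Stack: [-2, 3]
BINARY_OP * → -2 * 3 = -6. Stack: [-6]
STORE_FAST w → w=-6. Stack: []
LOAD_CONST → push 7. Stack: [7]
LOAD_FAST z → push 3. Stack: [7, 3]
BINARY_OP + → 7 + 3 = 10. Stack: [10]
STORE_FAST m → m=10. Stack: []
LOAD_FAST_LOAD_FAST a,w → push -2,-6. Stack: [-2, -6]
BINARY_OP // → -2 // -6 = 0. Stack: [0]
STORE_FAST w → w=0. Stack: []
LOAD_FAST m → push 10. Stack: [10]
RETURN_VALUE → return 10.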